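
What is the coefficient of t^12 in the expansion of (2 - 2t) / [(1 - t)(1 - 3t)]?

Partial fractions give a closed form: a_n = (2)·3^n.
At n = 12: a_12 = 1062882.

1062882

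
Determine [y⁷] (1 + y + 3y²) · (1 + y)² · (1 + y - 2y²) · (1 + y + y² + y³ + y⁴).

-12

(1 + y + 3y²) has coefficients 1,1,3 for degrees 0…2.
(1 + y)² has coefficients 1,2,1,0,0,0,0,0 for degrees 0…7.
Multiplying by (1 + y - 2y²) gives running coefficients 1,3,1,-3,-2,0,0,0 for degrees 0…7.
Finally multiplying by (1 + y + y² + y³ + y⁴), the product of all factors after the first has coefficients 1,4,5,2,0,-1,-4,-5 for degrees 0…7.
[y⁷] = 1·(-5) + 1·(-4) + 3·(-1) = -12.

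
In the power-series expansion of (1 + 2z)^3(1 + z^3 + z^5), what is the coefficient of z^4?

(1 + 2z)^3 has coefficients 1,6,12,8 for degrees 0…3.
(1 + z^3 + z^5) has coefficients 1,0,0,1,0 for degrees 0…4.
[z^4] = 1·0 + 6·1 + 12·0 + 8·0 = 6.

6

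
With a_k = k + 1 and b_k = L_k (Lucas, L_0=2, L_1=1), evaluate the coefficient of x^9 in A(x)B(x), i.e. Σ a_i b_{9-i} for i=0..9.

This is [x^9] in the product of the two ordinary generating functions.
Σ = 1·76 + 2·47 + 3·29 + 4·18 + 5·11 + 6·7 + 7·4 + 8·3 + 9·1 + 10·2 = 507.

507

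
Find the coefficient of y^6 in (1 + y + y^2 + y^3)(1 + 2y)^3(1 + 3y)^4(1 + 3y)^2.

(1 + y + y^2 + y^3) has coefficients 1,1,1,1 for degrees 0…3.
(1 + 2y)^3 has coefficients 1,6,12,8,0,0,0 for degrees 0…6.
Multiplying by (1 + 3y)^4 gives running coefficients 1,18,138,584,1473,2214,1836 for degrees 0…6.
Finally multiplying by (1 + 3y)^2, the product of all factors after the first has coefficients 1,24,255,1574,6219,16308,28377 for degrees 0…6.
[y^6] = 1·28377 + 1·16308 + 1·6219 + 1·1574 = 52478.

52478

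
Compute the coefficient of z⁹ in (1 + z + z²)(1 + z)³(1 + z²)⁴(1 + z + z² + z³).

(1 + z + z²) has coefficients 1,1,1 for degrees 0…2.
(1 + z)³ has coefficients 1,3,3,1,0,0,0,0,0,0 for degrees 0…9.
Multiplying by (1 + z²)⁴ gives running coefficients 1,3,7,13,18,22,22,18,13,7 for degrees 0…9.
Finally multiplying by (1 + z + z² + z³), the product of all factors after the first has coefficients 1,4,11,24,41,60,75,80,75,60 for degrees 0…9.
[z⁹] = 1·60 + 1·75 + 1·80 = 215.

215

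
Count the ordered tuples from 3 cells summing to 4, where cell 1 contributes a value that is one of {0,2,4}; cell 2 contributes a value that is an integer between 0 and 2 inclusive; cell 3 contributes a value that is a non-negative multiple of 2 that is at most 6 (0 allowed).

5

The generating function for the choices is (1 + q² + q⁴)·(1 + q + q²)·(1 + q² + q⁴ + q⁶); the count is [q⁴].
(1 + q² + q⁴) has coefficients 1,0,1,0,1 for degrees 0…4.
(1 + q + q²) has coefficients 1,1,1,0,0 for degrees 0…4.
Finally multiplying by (1 + q² + q⁴ + q⁶), the product of all factors after the first has coefficients 1,1,2,1,2 for degrees 0…4.
[q⁴] = 1·2 + 1·2 + 1·1 = 5.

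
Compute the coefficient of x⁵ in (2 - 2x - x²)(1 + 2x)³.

(2 - 2x - x²) has coefficients 2,-2,-1 for degrees 0…2.
(1 + 2x)³ has coefficients 1,6,12,8,0,0 for degrees 0…5.
[x⁵] = 2·0 − 2·0 − 1·8 = -8.

-8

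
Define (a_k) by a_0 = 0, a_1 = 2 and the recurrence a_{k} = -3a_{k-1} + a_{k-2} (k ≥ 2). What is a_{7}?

2378

The ordinary generating function has denominator 1 + 3t - t^2.
Iterating the recurrence: a_0,…,a_{7} = 0, 2, -6, 20, -66, 218, -720, 2378.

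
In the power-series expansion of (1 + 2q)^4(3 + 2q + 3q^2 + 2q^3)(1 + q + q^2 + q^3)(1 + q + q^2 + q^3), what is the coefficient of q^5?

(1 + 2q)^4 has coefficients 1,8,24,32,16 for degrees 0…4.
(3 + 2q + 3q^2 + 2q^3) has coefficients 3,2,3,2,0,0 for degrees 0…5.
Multiplying by (1 + q + q^2 + q^3) gives running coefficients 3,5,8,10,7,5 for degrees 0…5.
Finally multiplying by (1 + q + q^2 + q^3), the product of all factors after the first has coefficients 3,8,16,26,30,30 for degrees 0…5.
[q^5] = 1·30 + 8·30 + 24·26 + 32·16 + 16·8 = 1534.

1534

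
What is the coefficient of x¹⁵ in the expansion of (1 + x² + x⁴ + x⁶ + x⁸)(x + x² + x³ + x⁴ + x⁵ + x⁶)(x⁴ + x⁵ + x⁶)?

8

(1 + x² + x⁴ + x⁶ + x⁸) has coefficients 1,0,1,0,1,0,1,0,1 for degrees 0…8.
(x + x² + x³ + x⁴ + x⁵ + x⁶) has coefficients 0,1,1,1,1,1,1,0,0,0,0,0,0,0,0,0 for degrees 0…15.
Finally multiplying by (x⁴ + x⁵ + x⁶), the product of all factors after the first has coefficients 0,0,0,0,0,1,2,3,3,3,3,2,1,0,0,0 for degrees 0…15.
[x¹⁵] = 1·0 + 1·0 + 1·2 + 1·3 + 1·3 = 8.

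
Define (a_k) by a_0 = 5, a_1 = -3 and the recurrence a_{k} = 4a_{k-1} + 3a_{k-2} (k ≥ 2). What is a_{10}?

The ordinary generating function has denominator 1 - 4t - 3t^2.
Iterating the recurrence: a_0,…,a_{10} = 5, -3, 3, 3, 21, 93, 435, 2019, 9381, 43581, 202467.

202467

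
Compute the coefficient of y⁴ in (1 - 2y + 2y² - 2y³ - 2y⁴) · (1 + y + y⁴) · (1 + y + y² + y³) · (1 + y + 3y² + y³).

(1 - 2y + 2y² - 2y³ - 2y⁴) has coefficients 1,-2,2,-2,-2 for degrees 0…4.
(1 + y + y⁴) has coefficients 1,1,0,0,1 for degrees 0…4.
Multiplying by (1 + y + y² + y³) gives running coefficients 1,2,2,2,2 for degrees 0…4.
Finally multiplying by (1 + y + 3y² + y³), the product of all factors after the first has coefficients 1,3,7,11,12 for degrees 0…4.
[y⁴] = 1·12 − 2·11 + 2·7 − 2·3 − 2·1 = -4.

-4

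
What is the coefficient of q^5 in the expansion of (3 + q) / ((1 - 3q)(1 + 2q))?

Partial fractions give a closed form: a_n = (2)·3^n + (1)·(-2)^n.
At n = 5: a_5 = 454.

454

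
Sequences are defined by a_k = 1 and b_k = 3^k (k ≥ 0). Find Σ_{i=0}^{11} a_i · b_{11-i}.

265720

Write out a_i and b_{11-i} for i = 0,…,11 and sum the products.
Σ = 1·177147 + 1·59049 + 1·19683 + 1·6561 + 1·2187 + 1·729 + 1·243 + 1·81 + 1·27 + 1·9 + 1·3 + 1·1 = 265720.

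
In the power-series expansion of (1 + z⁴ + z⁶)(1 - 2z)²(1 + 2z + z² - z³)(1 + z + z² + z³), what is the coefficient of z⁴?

7

(1 + z⁴ + z⁶) has coefficients 1,0,0,0,1 for degrees 0…4.
(1 - 2z)² has coefficients 1,-4,4,0,0 for degrees 0…4.
Multiplying by (1 + 2z + z² - z³) gives running coefficients 1,-2,-3,3,8 for degrees 0…4.
Finally multiplying by (1 + z + z² + z³), the product of all factors after the first has coefficients 1,-1,-4,-1,6 for degrees 0…4.
[z⁴] = 1·6 + 1·1 = 7.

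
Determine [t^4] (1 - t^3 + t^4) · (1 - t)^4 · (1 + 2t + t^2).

2

(1 - t^3 + t^4) has coefficients 1,0,0,-1,1 for degrees 0…4.
(1 - t)^4 has coefficients 1,-4,6,-4,1 for degrees 0…4.
Finally multiplying by (1 + 2t + t^2), the product of all factors after the first has coefficients 1,-2,-1,4,-1 for degrees 0…4.
[t^4] = 1·(-1) − 1·(-2) + 1·1 = 2.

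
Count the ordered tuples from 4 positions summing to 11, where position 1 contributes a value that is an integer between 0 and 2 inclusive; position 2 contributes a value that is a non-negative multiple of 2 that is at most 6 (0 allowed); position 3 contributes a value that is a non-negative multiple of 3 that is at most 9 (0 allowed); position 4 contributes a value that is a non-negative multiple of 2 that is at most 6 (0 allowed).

The generating function for the choices is (1 + t + t^2)·(1 + t^2 + t^4 + t^6)·(1 + t^3 + t^6 + t^9)·(1 + t^2 + t^4 + t^6); the count is [t^11].
(1 + t + t^2) has coefficients 1,1,1 for degrees 0…2.
(1 + t^2 + t^4 + t^6) has coefficients 1,0,1,0,1,0,1,0,0,0,0,0 for degrees 0…11.
Multiplying by (1 + t^3 + t^6 + t^9) gives running coefficients 1,0,1,1,1,1,2,1,1,2,1,1 for degrees 0…11.
Finally multiplying by (1 + t^2 + t^4 + t^6), the product of all factors after the first has coefficients 1,0,2,1,3,2,5,3,5,5,5,5 for degrees 0…11.
[t^11] = 1·5 + 1·5 + 1·5 = 15.

15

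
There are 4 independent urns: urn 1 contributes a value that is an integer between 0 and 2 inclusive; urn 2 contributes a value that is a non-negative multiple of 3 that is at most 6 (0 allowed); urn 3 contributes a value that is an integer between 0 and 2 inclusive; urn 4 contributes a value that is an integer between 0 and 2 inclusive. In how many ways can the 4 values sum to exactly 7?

The generating function for the choices is (1 + x + x²)·(1 + x³ + x⁶)·(1 + x + x²)·(1 + x + x²); the count is [x⁷].
(1 + x + x²) has coefficients 1,1,1 for degrees 0…2.
(1 + x³ + x⁶) has coefficients 1,0,0,1,0,0,1,0 for degrees 0…7.
Multiplying by (1 + x + x²) gives running coefficients 1,1,1,1,1,1,1,1 for degrees 0…7.
Finally multiplying by (1 + x + x²), the product of all factors after the first has coefficients 1,2,3,3,3,3,3,3 for degrees 0…7.
[x⁷] = 1·3 + 1·3 + 1·3 = 9.

9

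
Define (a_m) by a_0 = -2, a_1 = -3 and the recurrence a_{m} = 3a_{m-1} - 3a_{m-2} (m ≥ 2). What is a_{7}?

The ordinary generating function has denominator 1 - 3y + 3y^2.
Iterating the recurrence: a_0,…,a_{7} = -2, -3, -3, 0, 9, 27, 54, 81.

81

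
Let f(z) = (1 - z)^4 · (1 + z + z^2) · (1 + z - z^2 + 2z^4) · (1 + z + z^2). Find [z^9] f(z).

-1

(1 - z)^4 has coefficients 1,-4,6,-4,1 for degrees 0…4.
(1 + z + z^2) has coefficients 1,1,1,0,0,0,0,0,0,0 for degrees 0…9.
Multiplying by (1 + z - z^2 + 2z^4) gives running coefficients 1,2,1,0,1,2,2,0,0,0 for degrees 0…9.
Finally multiplying by (1 + z + z^2), the product of all factors after the first has coefficients 1,3,4,3,2,3,5,4,2,0 for degrees 0…9.
[z^9] = 1·0 − 4·2 + 6·4 − 4·5 + 1·3 = -1.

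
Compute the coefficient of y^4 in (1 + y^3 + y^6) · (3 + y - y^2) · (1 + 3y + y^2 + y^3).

10

(1 + y^3 + y^6) has coefficients 1,0,0,1,0 for degrees 0…4.
(3 + y - y^2) has coefficients 3,1,-1,0,0 for degrees 0…4.
Finally multiplying by (1 + 3y + y^2 + y^3), the product of all factors after the first has coefficients 3,10,5,1,0 for degrees 0…4.
[y^4] = 1·0 + 1·10 = 10.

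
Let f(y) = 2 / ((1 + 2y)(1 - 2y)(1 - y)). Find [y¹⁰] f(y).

2730

The denominator gives the recurrence a_n = a_(n−1) + 4a_(n−2) − 4a_(n−3) for n ≥ 3; the numerator fixes a_0 = 2, a_1 = 2, a_2 = 10.
Iterating: 2, 2, 10, 10, 42, 42, 170, 170, 682, 682, 2730, so a_10 = 2730.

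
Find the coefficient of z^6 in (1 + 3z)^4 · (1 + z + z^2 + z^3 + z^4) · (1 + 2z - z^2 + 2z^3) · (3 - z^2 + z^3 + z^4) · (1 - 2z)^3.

2832

(1 + 3z)^4 has coefficients 1,12,54,108,81 for degrees 0…4.
(1 + z + z^2 + z^3 + z^4) has coefficients 1,1,1,1,1,0,0 for degrees 0…6.
Multiplying by (1 + 2z - z^2 + 2z^3) gives running coefficients 1,3,2,4,4,3,1 for degrees 0…6.
Multiplying by (3 - z^2 + z^3 + z^4) gives running coefficients 3,9,5,10,14,10,5 for degrees 0…6.
Finally multiplying by (1 - 2z)^3, the product of all factors after the first has coefficients 3,-9,-13,64,-58,6,33 for degrees 0…6.
[z^6] = 1·33 + 12·6 + 54·(-58) + 108·64 + 81·(-13) = 2832.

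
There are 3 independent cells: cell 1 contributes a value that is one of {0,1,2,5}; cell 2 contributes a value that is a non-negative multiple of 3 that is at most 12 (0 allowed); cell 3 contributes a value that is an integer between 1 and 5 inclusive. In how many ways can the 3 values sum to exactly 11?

The generating function for the choices is (1 + y + y^2 + y^5)·(1 + y^3 + y^6 + y^9 + y^12)·(y + y^2 + y^3 + y^4 + y^5); the count is [y^11].
(1 + y + y^2 + y^5) has coefficients 1,1,1,0,0,1 for degrees 0…5.
(1 + y^3 + y^6 + y^9 + y^12) has coefficients 1,0,0,1,0,0,1,0,0,1,0,0 for degrees 0…11.
Finally multiplying by (y + y^2 + y^3 + y^4 + y^5), the product of all factors after the first has coefficients 0,1,1,1,2,2,1,2,2,1,2,2 for degrees 0…11.
[y^11] = 1·2 + 1·2 + 1·1 + 1·1 = 6.

6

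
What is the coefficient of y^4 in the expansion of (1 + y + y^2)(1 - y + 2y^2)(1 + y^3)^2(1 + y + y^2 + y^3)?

(1 + y + y^2) has coefficients 1,1,1 for degrees 0…2.
(1 - y + 2y^2) has coefficients 1,-1,2,0,0 for degrees 0…4.
Multiplying by (1 + y^3)^2 gives running coefficients 1,-1,2,2,-2 for degrees 0…4.
Finally multiplying by (1 + y + y^2 + y^3), the product of all factors after the first has coefficients 1,0,2,4,1 for degrees 0…4.
[y^4] = 1·1 + 1·4 + 1·2 = 7.

7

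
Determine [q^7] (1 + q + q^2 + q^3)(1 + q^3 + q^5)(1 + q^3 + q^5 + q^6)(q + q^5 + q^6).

8

(1 + q + q^2 + q^3) has coefficients 1,1,1,1 for degrees 0…3.
(1 + q^3 + q^5) has coefficients 1,0,0,1,0,1,0,0 for degrees 0…7.
Multiplying by (1 + q^3 + q^5 + q^6) gives running coefficients 1,0,0,2,0,2,2,0 for degrees 0…7.
Finally multiplying by (q + q^5 + q^6), the product of all factors after the first has coefficients 0,1,0,0,2,1,3,2 for degrees 0…7.
[q^7] = 1·2 + 1·3 + 1·1 + 1·2 = 8.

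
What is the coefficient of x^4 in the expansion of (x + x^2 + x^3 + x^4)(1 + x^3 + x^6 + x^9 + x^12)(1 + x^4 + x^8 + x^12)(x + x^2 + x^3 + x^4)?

3

(x + x^2 + x^3 + x^4) has coefficients 0,1,1,1,1 for degrees 0…4.
(1 + x^3 + x^6 + x^9 + x^12) has coefficients 1,0,0,1,0 for degrees 0…4.
Multiplying by (1 + x^4 + x^8 + x^12) gives running coefficients 1,0,0,1,1 for degrees 0…4.
Finally multiplying by (x + x^2 + x^3 + x^4), the product of all factors after the first has coefficients 0,1,1,1,2 for degrees 0…4.
[x^4] = 1·1 + 1·1 + 1·1 + 1·0 = 3.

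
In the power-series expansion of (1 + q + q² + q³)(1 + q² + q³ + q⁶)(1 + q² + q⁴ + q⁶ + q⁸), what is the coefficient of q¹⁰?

7

(1 + q + q² + q³) has coefficients 1,1,1,1 for degrees 0…3.
(1 + q² + q³ + q⁶) has coefficients 1,0,1,1,0,0,1,0,0,0,0 for degrees 0…10.
Finally multiplying by (1 + q² + q⁴ + q⁶ + q⁸), the product of all factors after the first has coefficients 1,0,2,1,2,1,3,1,3,1,2 for degrees 0…10.
[q¹⁰] = 1·2 + 1·1 + 1·3 + 1·1 = 7.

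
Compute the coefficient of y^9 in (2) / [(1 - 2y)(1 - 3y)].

Partial fractions give a closed form: a_n = (-4)·2^n + (6)·3^n.
At n = 9: a_9 = 116050.

116050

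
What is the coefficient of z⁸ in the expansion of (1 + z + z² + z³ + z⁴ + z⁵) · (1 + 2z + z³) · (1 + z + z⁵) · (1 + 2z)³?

240

(1 + z + z² + z³ + z⁴ + z⁵) has coefficients 1,1,1,1,1,1 for degrees 0…5.
(1 + 2z + z³) has coefficients 1,2,0,1,0,0,0,0,0 for degrees 0…8.
Multiplying by (1 + z + z⁵) gives running coefficients 1,3,2,1,1,1,2,0,1 for degrees 0…8.
Finally multiplying by (1 + 2z)³, the product of all factors after the first has coefficients 1,9,32,57,55,35,28,32,33 for degrees 0…8.
[z⁸] = 1·33 + 1·32 + 1·28 + 1·35 + 1·55 + 1·57 = 240.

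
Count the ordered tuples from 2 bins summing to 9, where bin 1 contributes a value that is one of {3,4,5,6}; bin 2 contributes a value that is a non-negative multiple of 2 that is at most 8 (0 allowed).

The generating function for the choices is (t³ + t⁴ + t⁵ + t⁶)·(1 + t² + t⁴ + t⁶ + t⁸); the count is [t⁹].
(t³ + t⁴ + t⁵ + t⁶) has coefficients 0,0,0,1,1,1,1 for degrees 0…6.
(1 + t² + t⁴ + t⁶ + t⁸) has coefficients 1,0,1,0,1,0,1,0,1,0 for degrees 0…9.
[t⁹] = 1·1 + 1·0 + 1·1 + 1·0 = 2.

2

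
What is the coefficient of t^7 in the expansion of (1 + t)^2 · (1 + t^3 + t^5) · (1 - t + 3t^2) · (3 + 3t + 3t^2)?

(1 + t)^2 has coefficients 1,2,1 for degrees 0…2.
(1 + t^3 + t^5) has coefficients 1,0,0,1,0,1,0,0 for degrees 0…7.
Multiplying by (1 - t + 3t^2) gives running coefficients 1,-1,3,1,-1,4,-1,3 for degrees 0…7.
Finally multiplying by (3 + 3t + 3t^2), the product of all factors after the first has coefficients 3,0,9,9,9,12,6,18 for degrees 0…7.
[t^7] = 1·18 + 2·6 + 1·12 = 42.

42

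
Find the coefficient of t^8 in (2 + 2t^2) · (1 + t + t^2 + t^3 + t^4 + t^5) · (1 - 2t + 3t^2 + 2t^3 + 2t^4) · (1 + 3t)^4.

4974

(2 + 2t^2) has coefficients 2,0,2 for degrees 0…2.
(1 + t + t^2 + t^3 + t^4 + t^5) has coefficients 1,1,1,1,1,1,0,0,0 for degrees 0…8.
Multiplying by (1 - 2t + 3t^2 + 2t^3 + 2t^4) gives running coefficients 1,-1,2,4,6,6,5,7,4 for degrees 0…8.
Finally multiplying by (1 + 3t)^4, the product of all factors after the first has coefficients 1,11,44,82,135,429,995,1363,1492 for degrees 0…8.
[t^8] = 2·1492 + 2·995 = 4974.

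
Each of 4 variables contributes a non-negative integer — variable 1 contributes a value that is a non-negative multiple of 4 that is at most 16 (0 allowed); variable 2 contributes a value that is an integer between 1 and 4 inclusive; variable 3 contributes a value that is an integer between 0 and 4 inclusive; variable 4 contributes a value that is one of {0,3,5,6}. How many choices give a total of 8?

15

The generating function for the choices is (1 + q^4 + q^8 + q^12 + q^16)·(q + q^2 + q^3 + q^4)·(1 + q + q^2 + q^3 + q^4)·(1 + q^3 + q^5 + q^6); the count is [q^8].
(1 + q^4 + q^8 + q^12 + q^16) has coefficients 1,0,0,0,1,0,0,0,1 for degrees 0…8.
(q + q^2 + q^3 + q^4) has coefficients 0,1,1,1,1,0,0,0,0 for degrees 0…8.
Multiplying by (1 + q + q^2 + q^3 + q^4) gives running coefficients 0,1,2,3,4,4,3,2,1 for degrees 0…8.
Finally multiplying by (1 + q^3 + q^5 + q^6), the product of all factors after the first has coefficients 0,1,2,3,5,6,7,9,10 for degrees 0…8.
[q^8] = 1·10 + 1·5 + 1·0 = 15.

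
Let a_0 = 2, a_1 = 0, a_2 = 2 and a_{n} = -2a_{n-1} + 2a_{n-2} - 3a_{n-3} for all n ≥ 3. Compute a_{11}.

-54506

The ordinary generating function has denominator 1 + 2z - 2z^2 + 3z^3.
Iterating the recurrence: a_0,…,a_{11} = 2, 0, 2, -10, 24, -74, 226, -672, 2018, -6058, 18168, -54506.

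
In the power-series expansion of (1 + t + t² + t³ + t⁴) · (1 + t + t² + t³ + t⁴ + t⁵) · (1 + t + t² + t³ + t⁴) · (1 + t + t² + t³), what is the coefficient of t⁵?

(1 + t + t² + t³ + t⁴) has coefficients 1,1,1,1,1 for degrees 0…4.
(1 + t + t² + t³ + t⁴ + t⁵) has coefficients 1,1,1,1,1,1 for degrees 0…5.
Multiplying by (1 + t + t² + t³ + t⁴) gives running coefficients 1,2,3,4,5,5 for degrees 0…5.
Finally multiplying by (1 + t + t² + t³), the product of all factors after the first has coefficients 1,3,6,10,14,17 for degrees 0…5.
[t⁵] = 1·17 + 1·14 + 1·10 + 1·6 + 1·3 = 50.

50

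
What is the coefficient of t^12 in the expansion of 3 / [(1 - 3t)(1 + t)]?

The denominator gives the recurrence a_n = 2a_(n−1) + 3a_(n−2) for n ≥ 2; the numerator fixes a_0 = 3, a_1 = 6.
Iterating: 3, 6, 21, 60, 183, 546, 1641, 4920, 14763, 44286, 132861, 398580, 1195743, so a_12 = 1195743.

1195743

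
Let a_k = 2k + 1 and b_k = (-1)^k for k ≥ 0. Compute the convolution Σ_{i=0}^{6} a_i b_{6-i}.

7

Write out a_i and b_{6-i} for i = 0,…,6 and sum the products.
Σ = 1·1 + 3·(-1) + 5·1 + 7·(-1) + 9·1 + 11·(-1) + 13·1 = 7.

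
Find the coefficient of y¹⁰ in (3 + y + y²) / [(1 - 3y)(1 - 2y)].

The denominator gives the recurrence a_n = 5a_(n−1) − 6a_(n−2) for n ≥ 3; the numerator fixes a_0 = 3, a_1 = 16, a_2 = 63.
Iterating: 3, 16, 63, 219, 717, 2271, 7053, 21639, 65877, 199551, 602493, so a_10 = 602493.

602493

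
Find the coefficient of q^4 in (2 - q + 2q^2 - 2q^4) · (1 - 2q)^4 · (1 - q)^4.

(2 - q + 2q^2 - 2q^4) has coefficients 2,-1,2,0,-2 for degrees 0…4.
(1 - 2q)^4 has coefficients 1,-8,24,-32,16 for degrees 0…4.
Finally multiplying by (1 - q)^4, the product of all factors after the first has coefficients 1,-12,62,-180,321 for degrees 0…4.
[q^4] = 2·321 − 1·(-180) + 2·62 − 2·1 = 944.

944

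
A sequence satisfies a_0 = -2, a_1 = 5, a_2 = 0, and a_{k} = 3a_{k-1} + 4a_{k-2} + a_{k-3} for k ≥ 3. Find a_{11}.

1090407

The ordinary generating function has denominator 1 - 3x - 4x^2 - x^3.
Iterating the recurrence: a_0,…,a_{11} = -2, 5, 0, 18, 59, 249, 1001, 4058, 16427, 66514, 269308, 1090407.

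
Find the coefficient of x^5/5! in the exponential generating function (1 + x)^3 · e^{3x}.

The EGF product rule gives c_5 = Σ_{k_1+k_2=5} C(5; k_1,k_2) · ∏ g_i(k_i), where (1+x)^3 gives the falling factorial (3)_k; e^{3x} gives (3)^k.
g_1(k) for k = 0…5: 1, 3, 6, 6, 0, 0.
g_2(k) for k = 0…5: 1, 3, 9, 27, 81, 243.
c_5 = Σ_k C(5,k)·g_1(k)·g_2(5−k) = 1·1·243 + 5·3·81 + 10·6·27 + 10·6·9 = 243 + 1215 + 1620 + 540 = 3618.

3618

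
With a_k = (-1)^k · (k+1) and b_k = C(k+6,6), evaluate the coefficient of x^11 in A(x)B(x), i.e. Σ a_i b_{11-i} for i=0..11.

The convolution is the t^11 coefficient of A(t)B(t).
Σ = 1·12376 − 2·8008 + 3·5005 − 4·3003 + 5·1716 − 6·924 + 7·462 − 8·210 + 9·84 − 10·28 + 11·7 − 12·1 = 4494.

4494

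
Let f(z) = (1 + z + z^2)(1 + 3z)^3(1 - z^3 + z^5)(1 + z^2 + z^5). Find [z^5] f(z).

54

(1 + z + z^2) has coefficients 1,1,1 for degrees 0…2.
(1 + 3z)^3 has coefficients 1,9,27,27,0,0 for degrees 0…5.
Multiplying by (1 - z^3 + z^5) gives running coefficients 1,9,27,26,-9,-26 for degrees 0…5.
Finally multiplying by (1 + z^2 + z^5), the product of all factors after the first has coefficients 1,9,28,35,18,1 for degrees 0…5.
[z^5] = 1·1 + 1·18 + 1·35 = 54.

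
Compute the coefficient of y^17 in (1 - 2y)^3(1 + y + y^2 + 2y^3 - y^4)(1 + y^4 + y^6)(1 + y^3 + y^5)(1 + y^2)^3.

-308

(1 - 2y)^3 has coefficients 1,-6,12,-8 for degrees 0…3.
(1 + y + y^2 + 2y^3 - y^4) has coefficients 1,1,1,2,-1,0,0,0,0,0,0,0,0,0,0,0,0,0 for degrees 0…17.
Multiplying by (1 + y^4 + y^6) gives running coefficients 1,1,1,2,0,1,2,3,0,2,-1,0,0,0,0,0,0,0 for degrees 0…17.
Multiplying by (1 + y^3 + y^5) gives running coefficients 1,1,1,3,1,3,5,4,3,4,3,2,5,-1,2,-1,0,0 for degrees 0…17.
Finally multiplying by (1 + y^2)^3, the product of all factors after the first has coefficients 1,1,4,6,7,15,12,23,22,28,28,29,28,21,29,6,24,-4 for degrees 0…17.
[y^17] = 1·(-4) − 6·24 + 12·6 − 8·29 = -308.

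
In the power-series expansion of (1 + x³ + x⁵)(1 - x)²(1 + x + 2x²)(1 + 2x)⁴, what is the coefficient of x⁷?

(1 + x³ + x⁵) has coefficients 1,0,0,1,0,1 for degrees 0…5.
(1 - x)² has coefficients 1,-2,1,0,0,0,0,0 for degrees 0…7.
Multiplying by (1 + x + 2x²) gives running coefficients 1,-1,1,-3,2,0,0,0 for degrees 0…7.
Finally multiplying by (1 + 2x)⁴, the product of all factors after the first has coefficients 1,7,17,13,-14,-40,-32,16 for degrees 0…7.
[x⁷] = 1·16 + 1·(-14) + 1·17 = 19.

19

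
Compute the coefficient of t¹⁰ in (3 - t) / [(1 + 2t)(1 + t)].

The denominator gives the recurrence a_n = −3a_(n−1) − 2a_(n−2) for n ≥ 2; the numerator fixes a_0 = 3, a_1 = -10.
Iterating: 3, -10, 24, -52, 108, -220, 444, -892, 1788, -3580, 7164, so a_10 = 7164.

7164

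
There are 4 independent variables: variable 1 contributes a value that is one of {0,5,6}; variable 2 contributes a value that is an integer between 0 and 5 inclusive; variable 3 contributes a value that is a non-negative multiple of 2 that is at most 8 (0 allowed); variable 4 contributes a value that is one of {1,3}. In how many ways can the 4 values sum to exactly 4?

The generating function for the choices is (1 + x^5 + x^6)·(1 + x + x^2 + x^3 + x^4 + x^5)·(1 + x^2 + x^4 + x^6 + x^8)·(x + x^3); the count is [x^4].
(1 + x^5 + x^6) has coefficients 1,0,0,0,0 for degrees 0…4.
(1 + x + x^2 + x^3 + x^4 + x^5) has coefficients 1,1,1,1,1 for degrees 0…4.
Multiplying by (1 + x^2 + x^4 + x^6 + x^8) gives running coefficients 1,1,2,2,3 for degrees 0…4.
Finally multiplying by (x + x^3), the product of all factors after the first has coefficients 0,1,1,3,3 for degrees 0…4.
[x^4] = 1·3 = 3.

3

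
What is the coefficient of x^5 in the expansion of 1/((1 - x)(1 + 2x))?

Partial fractions give a closed form: a_n = (1/3)·1^n + (2/3)·(-2)^n.
At n = 5: a_5 = -21.

-21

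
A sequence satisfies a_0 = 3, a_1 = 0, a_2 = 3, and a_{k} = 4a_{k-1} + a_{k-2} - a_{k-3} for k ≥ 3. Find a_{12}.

The ordinary generating function has denominator 1 - 4x - x^2 + x^3.
Iterating the recurrence: a_0,…,a_{12} = 3, 0, 3, 9, 39, 162, 678, 2835, 11856, 49581, 207345, 867105, 3626184.

3626184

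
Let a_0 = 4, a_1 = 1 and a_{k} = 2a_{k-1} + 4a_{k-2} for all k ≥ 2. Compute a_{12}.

1753088

The ordinary generating function has denominator 1 - 2q - 4q^2.
Iterating the recurrence: a_0,…,a_{12} = 4, 1, 18, 40, 152, 464, 1536, 4928, 16000, 51712, 167424, 541696, 1753088.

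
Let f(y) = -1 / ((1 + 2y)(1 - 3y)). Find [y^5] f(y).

-133

Partial fractions give a closed form: a_n = (-2/5)·(-2)^n + (-3/5)·3^n.
At n = 5: a_5 = -133.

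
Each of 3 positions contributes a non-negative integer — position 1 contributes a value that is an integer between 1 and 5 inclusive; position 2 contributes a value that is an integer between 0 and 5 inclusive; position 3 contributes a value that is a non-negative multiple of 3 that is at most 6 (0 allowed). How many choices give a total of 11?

8

The generating function for the choices is (q + q² + q³ + q⁴ + q⁵)·(1 + q + q² + q³ + q⁴ + q⁵)·(1 + q³ + q⁶); the count is [q¹¹].
(q + q² + q³ + q⁴ + q⁵) has coefficients 0,1,1,1,1,1 for degrees 0…5.
(1 + q + q² + q³ + q⁴ + q⁵) has coefficients 1,1,1,1,1,1,0,0,0,0,0,0 for degrees 0…11.
Finally multiplying by (1 + q³ + q⁶), the product of all factors after the first has coefficients 1,1,1,2,2,2,2,2,2,1,1,1 for degrees 0…11.
[q¹¹] = 1·1 + 1·1 + 1·2 + 1·2 + 1·2 = 8.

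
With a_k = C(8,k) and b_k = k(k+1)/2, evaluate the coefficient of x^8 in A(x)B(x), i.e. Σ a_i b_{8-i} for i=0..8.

This is [x^8] in the product of the two ordinary generating functions.
Σ = 1·36 + 8·28 + 28·21 + 56·15 + 70·10 + 56·6 + 28·3 + 8·1 + 1·0 = 2816.

2816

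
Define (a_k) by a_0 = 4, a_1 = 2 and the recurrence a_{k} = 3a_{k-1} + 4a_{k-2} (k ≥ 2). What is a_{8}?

78646

The ordinary generating function has denominator 1 - 3q - 4q^2.
Iterating the recurrence: a_0,…,a_{8} = 4, 2, 22, 74, 310, 1226, 4918, 19658, 78646.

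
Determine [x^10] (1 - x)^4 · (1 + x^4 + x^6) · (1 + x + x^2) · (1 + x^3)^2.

-2

(1 - x)^4 has coefficients 1,-4,6,-4,1 for degrees 0…4.
(1 + x^4 + x^6) has coefficients 1,0,0,0,1,0,1,0,0,0,0 for degrees 0…10.
Multiplying by (1 + x + x^2) gives running coefficients 1,1,1,0,1,1,2,1,1,0,0 for degrees 0…10.
Finally multiplying by (1 + x^3)^2, the product of all factors after the first has coefficients 1,1,1,2,3,3,3,4,4,4,3 for degrees 0…10.
[x^10] = 1·3 − 4·4 + 6·4 − 4·4 + 1·3 = -2.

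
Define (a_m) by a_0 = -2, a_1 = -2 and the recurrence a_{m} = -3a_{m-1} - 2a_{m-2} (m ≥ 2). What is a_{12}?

16378

The ordinary generating function has denominator 1 + 3y + 2y^2.
Iterating the recurrence: a_0,…,a_{12} = -2, -2, 10, -26, 58, -122, 250, -506, 1018, -2042, 4090, -8186, 16378.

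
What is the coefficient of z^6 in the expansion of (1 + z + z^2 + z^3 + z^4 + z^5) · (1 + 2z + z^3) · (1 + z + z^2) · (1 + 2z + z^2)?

46

(1 + z + z^2 + z^3 + z^4 + z^5) has coefficients 1,1,1,1,1,1 for degrees 0…5.
(1 + 2z + z^3) has coefficients 1,2,0,1,0,0,0 for degrees 0…6.
Multiplying by (1 + z + z^2) gives running coefficients 1,3,3,3,1,1,0 for degrees 0…6.
Finally multiplying by (1 + 2z + z^2), the product of all factors after the first has coefficients 1,5,10,12,10,6,3 for degrees 0…6.
[z^6] = 1·3 + 1·6 + 1·10 + 1·12 + 1·10 + 1·5 = 46.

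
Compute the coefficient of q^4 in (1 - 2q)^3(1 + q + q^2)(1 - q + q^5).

(1 - 2q)^3 has coefficients 1,-6,12,-8 for degrees 0…3.
(1 + q + q^2) has coefficients 1,1,1,0,0 for degrees 0…4.
Finally multiplying by (1 - q + q^5), the product of all factors after the first has coefficients 1,0,0,-1,0 for degrees 0…4.
[q^4] = 1·0 − 6·(-1) + 12·0 − 8·0 = 6.

6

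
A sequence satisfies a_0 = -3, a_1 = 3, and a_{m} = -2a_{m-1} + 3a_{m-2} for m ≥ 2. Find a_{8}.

The ordinary generating function has denominator 1 + 2z - 3z^2.
Iterating the recurrence: a_0,…,a_{8} = -3, 3, -15, 39, -123, 363, -1095, 3279, -9843.

-9843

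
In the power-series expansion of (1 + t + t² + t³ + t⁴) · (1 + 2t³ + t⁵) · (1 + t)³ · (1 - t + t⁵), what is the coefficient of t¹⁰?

15

(1 + t + t² + t³ + t⁴) has coefficients 1,1,1,1,1 for degrees 0…4.
(1 + 2t³ + t⁵) has coefficients 1,0,0,2,0,1,0,0,0,0,0 for degrees 0…10.
Multiplying by (1 + t)³ gives running coefficients 1,3,3,3,6,7,5,3,1,0,0 for degrees 0…10.
Finally multiplying by (1 - t + t⁵), the product of all factors after the first has coefficients 1,2,0,0,3,2,1,1,1,5,7 for degrees 0…10.
[t¹⁰] = 1·7 + 1·5 + 1·1 + 1·1 + 1·1 = 15.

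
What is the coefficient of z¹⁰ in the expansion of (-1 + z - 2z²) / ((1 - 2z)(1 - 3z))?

-155416

The denominator gives the recurrence a_n = 5a_(n−1) − 6a_(n−2) for n ≥ 3; the numerator fixes a_0 = -1, a_1 = -4, a_2 = -16.
Iterating: -1, -4, -16, -56, -184, -584, -1816, -5576, -16984, -51464, -155416, so a_10 = -155416.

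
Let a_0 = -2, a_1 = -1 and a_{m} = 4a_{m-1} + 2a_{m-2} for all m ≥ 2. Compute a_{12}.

-23341952

The ordinary generating function has denominator 1 - 4x - 2x^2.
Iterating the recurrence: a_0,…,a_{12} = -2, -1, -8, -34, -152, -676, -3008, -13384, -59552, -264976, -1179008, -5245984, -23341952.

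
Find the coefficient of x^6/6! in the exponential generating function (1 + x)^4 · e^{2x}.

8992

The EGF product rule gives c_6 = Σ_{k_1+k_2=6} C(6; k_1,k_2) · ∏ g_i(k_i), where (1+x)^4 gives the falling factorial (4)_k; e^{2x} gives (2)^k.
g_1(k) for k = 0…6: 1, 4, 12, 24, 24, 0, 0.
g_2(k) for k = 0…6: 1, 2, 4, 8, 16, 32, 64.
c_6 = Σ_k C(6,k)·g_1(k)·g_2(6−k) = 1·1·64 + 6·4·32 + 15·12·16 + 20·24·8 + 15·24·4 = 64 + 768 + 2880 + 3840 + 1440 = 8992.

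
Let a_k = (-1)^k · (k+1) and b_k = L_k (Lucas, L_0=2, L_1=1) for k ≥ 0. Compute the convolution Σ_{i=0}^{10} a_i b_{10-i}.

76

This is [x^10] in the product of the two ordinary generating functions.
Σ = 1·123 − 2·76 + 3·47 − 4·29 + 5·18 − 6·11 + 7·7 − 8·4 + 9·3 − 10·1 + 11·2 = 76.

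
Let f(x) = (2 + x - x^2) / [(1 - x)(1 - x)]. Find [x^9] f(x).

21

The denominator gives the recurrence a_n = 2a_(n−1) − a_(n−2) for n ≥ 3; the numerator fixes a_0 = 2, a_1 = 5, a_2 = 7.
Iterating: 2, 5, 7, 9, 11, 13, 15, 17, 19, 21, so a_9 = 21.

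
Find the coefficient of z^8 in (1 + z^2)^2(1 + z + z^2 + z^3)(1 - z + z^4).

2

(1 + z^2)^2 has coefficients 1,0,2,0,1 for degrees 0…4.
(1 + z + z^2 + z^3) has coefficients 1,1,1,1,0,0,0,0,0 for degrees 0…8.
Finally multiplying by (1 - z + z^4), the product of all factors after the first has coefficients 1,0,0,0,0,1,1,1,0 for degrees 0…8.
[z^8] = 1·0 + 2·1 + 1·0 = 2.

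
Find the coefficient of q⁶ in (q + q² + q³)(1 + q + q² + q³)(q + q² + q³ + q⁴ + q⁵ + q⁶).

(q + q² + q³) has coefficients 0,1,1,1 for degrees 0…3.
(1 + q + q² + q³) has coefficients 1,1,1,1,0,0,0 for degrees 0…6.
Finally multiplying by (q + q² + q³ + q⁴ + q⁵ + q⁶), the product of all factors after the first has coefficients 0,1,2,3,4,4,4 for degrees 0…6.
[q⁶] = 1·4 + 1·4 + 1·3 = 11.

11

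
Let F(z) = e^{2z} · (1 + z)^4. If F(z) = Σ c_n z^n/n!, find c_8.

95744

The EGF product rule gives c_8 = Σ_{k_1+k_2=8} C(8; k_1,k_2) · ∏ g_i(k_i), where e^{2z} gives (2)^k; (1+z)^4 gives the falling factorial (4)_k.
g_1(k) for k = 0…8: 1, 2, 4, 8, 16, 32, 64, 128, 256.
g_2(k) for k = 0…8: 1, 4, 12, 24, 24, 0, 0, 0, 0.
c_8 = Σ_k C(8,k)·g_1(k)·g_2(8−k) = 70·16·24 + 56·32·24 + 28·64·12 + 8·128·4 + 1·256·1 = 26880 + 43008 + 21504 + 4096 + 256 = 95744.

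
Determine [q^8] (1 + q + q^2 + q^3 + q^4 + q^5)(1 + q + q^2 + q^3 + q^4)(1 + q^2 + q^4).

(1 + q + q^2 + q^3 + q^4 + q^5) has coefficients 1,1,1,1,1,1 for degrees 0…5.
(1 + q + q^2 + q^3 + q^4) has coefficients 1,1,1,1,1,0,0,0,0 for degrees 0…8.
Finally multiplying by (1 + q^2 + q^4), the product of all factors after the first has coefficients 1,1,2,2,3,2,2,1,1 for degrees 0…8.
[q^8] = 1·1 + 1·1 + 1·2 + 1·2 + 1·3 + 1·2 = 11.

11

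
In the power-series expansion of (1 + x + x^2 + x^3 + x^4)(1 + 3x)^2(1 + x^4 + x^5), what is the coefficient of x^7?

(1 + x + x^2 + x^3 + x^4) has coefficients 1,1,1,1,1 for degrees 0…4.
(1 + 3x)^2 has coefficients 1,6,9,0,0,0,0,0 for degrees 0…7.
Finally multiplying by (1 + x^4 + x^5), the product of all factors after the first has coefficients 1,6,9,0,1,7,15,9 for degrees 0…7.
[x^7] = 1·9 + 1·15 + 1·7 + 1·1 + 1·0 = 32.

32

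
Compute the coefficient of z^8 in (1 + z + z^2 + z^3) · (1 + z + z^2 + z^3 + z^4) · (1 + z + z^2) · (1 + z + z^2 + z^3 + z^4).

(1 + z + z^2 + z^3) has coefficients 1,1,1,1 for degrees 0…3.
(1 + z + z^2 + z^3 + z^4) has coefficients 1,1,1,1,1,0,0,0,0 for degrees 0…8.
Multiplying by (1 + z + z^2) gives running coefficients 1,2,3,3,3,2,1,0,0 for degrees 0…8.
Finally multiplying by (1 + z + z^2 + z^3 + z^4), the product of all factors after the first has coefficients 1,3,6,9,12,13,12,9,6 for degrees 0…8.
[z^8] = 1·6 + 1·9 + 1·12 + 1·13 = 40.

40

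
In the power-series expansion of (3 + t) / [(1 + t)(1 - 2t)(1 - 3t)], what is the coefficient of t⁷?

Partial fractions give a closed form: a_n = (1/6)·(-1)^n + (-14/3)·2^n + (15/2)·3^n.
At n = 7: a_7 = 15805.

15805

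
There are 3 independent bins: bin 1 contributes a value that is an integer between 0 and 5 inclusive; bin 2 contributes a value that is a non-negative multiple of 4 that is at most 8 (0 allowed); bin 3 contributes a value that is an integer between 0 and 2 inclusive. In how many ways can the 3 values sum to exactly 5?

5

The generating function for the choices is (1 + y + y^2 + y^3 + y^4 + y^5)·(1 + y^4 + y^8)·(1 + y + y^2); the count is [y^5].
(1 + y + y^2 + y^3 + y^4 + y^5) has coefficients 1,1,1,1,1,1 for degrees 0…5.
(1 + y^4 + y^8) has coefficients 1,0,0,0,1,0 for degrees 0…5.
Finally multiplying by (1 + y + y^2), the product of all factors after the first has coefficients 1,1,1,0,1,1 for degrees 0…5.
[y^5] = 1·1 + 1·1 + 1·0 + 1·1 + 1·1 + 1·1 = 5.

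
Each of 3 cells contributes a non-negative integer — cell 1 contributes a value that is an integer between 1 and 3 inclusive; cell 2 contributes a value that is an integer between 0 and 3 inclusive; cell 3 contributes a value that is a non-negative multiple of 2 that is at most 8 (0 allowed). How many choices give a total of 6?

6

The generating function for the choices is (x + x^2 + x^3)·(1 + x + x^2 + x^3)·(1 + x^2 + x^4 + x^6 + x^8); the count is [x^6].
(x + x^2 + x^3) has coefficients 0,1,1,1 for degrees 0…3.
(1 + x + x^2 + x^3) has coefficients 1,1,1,1,0,0,0 for degrees 0…6.
Finally multiplying by (1 + x^2 + x^4 + x^6 + x^8), the product of all factors after the first has coefficients 1,1,2,2,2,2,2 for degrees 0…6.
[x^6] = 1·2 + 1·2 + 1·2 = 6.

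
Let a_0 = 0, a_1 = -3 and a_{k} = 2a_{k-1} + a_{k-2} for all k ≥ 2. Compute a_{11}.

The ordinary generating function has denominator 1 - 2t - t^2.
Iterating the recurrence: a_0,…,a_{11} = 0, -3, -6, -15, -36, -87, -210, -507, -1224, -2955, -7134, -17223.

-17223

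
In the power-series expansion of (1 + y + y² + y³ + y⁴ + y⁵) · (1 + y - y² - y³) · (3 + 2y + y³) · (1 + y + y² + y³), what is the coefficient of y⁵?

13

(1 + y + y² + y³ + y⁴ + y⁵) has coefficients 1,1,1,1,1,1 for degrees 0…5.
(1 + y - y² - y³) has coefficients 1,1,-1,-1,0,0 for degrees 0…5.
Multiplying by (3 + 2y + y³) gives running coefficients 3,5,-1,-4,-1,-1 for degrees 0…5.
Finally multiplying by (1 + y + y² + y³), the product of all factors after the first has coefficients 3,8,7,3,-1,-7 for degrees 0…5.
[y⁵] = 1·(-7) + 1·(-1) + 1·3 + 1·7 + 1·8 + 1·3 = 13.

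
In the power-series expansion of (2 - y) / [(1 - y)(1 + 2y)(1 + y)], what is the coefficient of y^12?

Partial fractions give a closed form: a_n = (1/6)·1^n + (10/3)·(-2)^n + (-3/2)·(-1)^n.
At n = 12: a_12 = 13652.

13652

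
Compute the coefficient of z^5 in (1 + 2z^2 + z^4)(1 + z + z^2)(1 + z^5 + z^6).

(1 + 2z^2 + z^4) has coefficients 1,0,2,0,1 for degrees 0…4.
(1 + z + z^2) has coefficients 1,1,1,0,0,0 for degrees 0…5.
Finally multiplying by (1 + z^5 + z^6), the product of all factors after the first has coefficients 1,1,1,0,0,1 for degrees 0…5.
[z^5] = 1·1 + 2·0 + 1·1 = 2.

2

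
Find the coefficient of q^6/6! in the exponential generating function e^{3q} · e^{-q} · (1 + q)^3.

3040

The EGF product rule gives c_6 = Σ_{k_1+k_2+k_3=6} C(6; k_1,k_2,k_3) · ∏ g_i(k_i), where e^{3q} gives (3)^k; e^{-q} gives (-1)^k; (1+q)^3 gives the falling factorial (3)_k.
g_1(k) for k = 0…6: 1, 3, 9, 27, 81, 243, 729.
g_2(k) for k = 0…6: 1, -1, 1, -1, 1, -1, 1.
g_3(k) for k = 0…6: 1, 3, 6, 6, 0, 0, 0.
First combine the last two factors: h(k) = Σ_j C(k,j)·g_2(j)·g_3(k−j) for k = 0…6: 1, 2, 1, -4, 1, 14, -47.
c_6 = Σ_k C(6,k)·g_1(k)·h(6−k) = 1·1·(-47) + 6·3·14 + 15·9·1 + 20·27·(-4) + 15·81·1 + 6·243·2 + 1·729·1 = −47 + 252 + 135 − 2160 + 1215 + 2916 + 729 = 3040.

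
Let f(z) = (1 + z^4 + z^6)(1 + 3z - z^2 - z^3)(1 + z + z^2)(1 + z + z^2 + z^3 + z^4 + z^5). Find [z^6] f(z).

14

(1 + z^4 + z^6) has coefficients 1,0,0,0,1,0,1 for degrees 0…6.
(1 + 3z - z^2 - z^3) has coefficients 1,3,-1,-1,0,0,0 for degrees 0…6.
Multiplying by (1 + z + z^2) gives running coefficients 1,4,3,1,-2,-1,0 for degrees 0…6.
Finally multiplying by (1 + z + z^2 + z^3 + z^4 + z^5), the product of all factors after the first has coefficients 1,5,8,9,7,6,5 for degrees 0…6.
[z^6] = 1·5 + 1·8 + 1·1 = 14.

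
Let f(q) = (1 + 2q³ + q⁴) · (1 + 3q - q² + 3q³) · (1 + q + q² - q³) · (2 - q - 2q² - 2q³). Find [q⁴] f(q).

(1 + 2q³ + q⁴) has coefficients 1,0,0,2,1 for degrees 0…4.
(1 + 3q - q² + 3q³) has coefficients 1,3,-1,3,0 for degrees 0…4.
Multiplying by (1 + q + q² - q³) gives running coefficients 1,4,3,4,-1 for degrees 0…4.
Finally multiplying by (2 - q - 2q² - 2q³), the product of all factors after the first has coefficients 2,7,0,-5,-20 for degrees 0…4.
[q⁴] = 1·(-20) + 2·7 + 1·2 = -4.

-4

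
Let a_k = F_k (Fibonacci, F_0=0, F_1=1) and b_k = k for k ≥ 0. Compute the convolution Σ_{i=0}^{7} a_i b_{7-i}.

46

The convolution is the t^7 coefficient of A(t)B(t).
Σ = 0·7 + 1·6 + 1·5 + 2·4 + 3·3 + 5·2 + 8·1 + 13·0 = 46.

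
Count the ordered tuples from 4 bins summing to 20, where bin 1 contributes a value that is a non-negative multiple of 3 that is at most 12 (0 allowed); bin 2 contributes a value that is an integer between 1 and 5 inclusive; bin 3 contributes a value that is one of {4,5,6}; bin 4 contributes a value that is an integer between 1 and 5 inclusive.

The generating function for the choices is (1 + y³ + y⁶ + y⁹ + y¹²)·(y + y² + y³ + y⁴ + y⁵)·(y⁴ + y⁵ + y⁶)·(y + y² + y³ + y⁴ + y⁵); the count is [y²⁰].
(1 + y³ + y⁶ + y⁹ + y¹²) has coefficients 1,0,0,1,0,0,1,0,0,1,0,0,1 for degrees 0…12.
(y + y² + y³ + y⁴ + y⁵) has coefficients 0,1,1,1,1,1,0,0,0,0,0,0,0,0,0,0,0,0,0,0,0 for degrees 0…20.
Multiplying by (y⁴ + y⁵ + y⁶) gives running coefficients 0,0,0,0,0,1,2,3,3,3,2,1,0,0,0,0,0,0,0,0,0 for degrees 0…20.
Finally multiplying by (y + y² + y³ + y⁴ + y⁵), the product of all factors after the first has coefficients 0,0,0,0,0,0,1,3,6,9,12,13,12,9,6,3,1,0,0,0,0 for degrees 0…20.
[y²⁰] = 1·0 + 1·0 + 1·6 + 1·13 + 1·6 = 25.

25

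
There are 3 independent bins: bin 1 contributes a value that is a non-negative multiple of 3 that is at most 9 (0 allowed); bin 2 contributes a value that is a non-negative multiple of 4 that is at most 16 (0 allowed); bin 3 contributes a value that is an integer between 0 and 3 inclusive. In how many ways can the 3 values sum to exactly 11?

The generating function for the choices is (1 + y^3 + y^6 + y^9)·(1 + y^4 + y^8 + y^12 + y^16)·(1 + y + y^2 + y^3); the count is [y^11].
(1 + y^3 + y^6 + y^9) has coefficients 1,0,0,1,0,0,1,0,0,1 for degrees 0…9.
(1 + y^4 + y^8 + y^12 + y^16) has coefficients 1,0,0,0,1,0,0,0,1,0,0,0 for degrees 0…11.
Finally multiplying by (1 + y + y^2 + y^3), the product of all factors after the first has coefficients 1,1,1,1,1,1,1,1,1,1,1,1 for degrees 0…11.
[y^11] = 1·1 + 1·1 + 1·1 + 1·1 = 4.

4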